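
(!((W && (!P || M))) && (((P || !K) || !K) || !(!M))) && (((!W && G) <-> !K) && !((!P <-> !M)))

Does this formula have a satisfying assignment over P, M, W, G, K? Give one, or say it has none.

P = True; M = False; W = True; G = True; K = True

  !((W && (!P || M))) && (((P || !K) || !K) || !(!M)) = True
    !((W && (!P || M))) = True
      W && (!P || M) = False
        !P || M = False
          !P = False
    ((P || !K) || !K) || !(!M) = True
      (P || !K) || !K = True
        P || !K = True
          !K = False
        !K = False
      !(!M) = False
        !M = True
  ((!W && G) <-> !K) && !((!P <-> !M)) = True
    (!W && G) <-> !K = True
      !W && G = False
        !W = False
      !K = False
    !((!P <-> !M)) = True
      !P <-> !M = False
        !P = False
        !M = True
Both conjuncts True, so the formula holds.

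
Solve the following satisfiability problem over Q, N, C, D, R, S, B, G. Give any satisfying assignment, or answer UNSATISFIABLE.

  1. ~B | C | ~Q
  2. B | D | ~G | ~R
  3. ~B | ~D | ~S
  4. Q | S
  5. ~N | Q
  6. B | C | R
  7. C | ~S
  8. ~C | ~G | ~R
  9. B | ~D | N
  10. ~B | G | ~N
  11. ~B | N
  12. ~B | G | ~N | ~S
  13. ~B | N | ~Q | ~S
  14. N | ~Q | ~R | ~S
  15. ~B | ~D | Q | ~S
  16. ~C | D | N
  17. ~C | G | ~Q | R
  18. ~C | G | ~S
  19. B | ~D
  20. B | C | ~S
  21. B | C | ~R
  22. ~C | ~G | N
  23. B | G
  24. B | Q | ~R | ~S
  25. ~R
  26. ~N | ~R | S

Q = True; N = True; C = True; D = False; R = False; S = True; B = False; G = True

Unit clause (~R) forces R = False.
Set Q = True.
Try N = False:
  (~B | N) forces B = False.
  (B | C | R) forces C = True.
  (B | ~D | N) forces D = False.
  clause (~C | D | N) is falsified — backtrack.
So N = True.
Set C = True.
  then (~C | G | ~Q | R) forces G = True.
Set D = False.
Set S = True.
Set B = False.
All clauses satisfied.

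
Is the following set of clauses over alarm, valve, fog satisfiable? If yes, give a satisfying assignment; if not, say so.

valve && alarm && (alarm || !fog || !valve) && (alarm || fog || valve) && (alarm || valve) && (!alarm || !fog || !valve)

alarm = True; valve = True; fog = False

Unit clause (valve) forces valve = True.
Unit clause (alarm) forces alarm = True.
In (!alarm || !fog || !valve) only !fog is left, so fog = False.
Check each clause:
  (valve): valve holds.
  (alarm): alarm holds.
  (alarm || !fog || !valve): alarm holds.
  (alarm || fog || valve): alarm holds.
  (alarm || valve): alarm holds.
  (!alarm || !fog || !valve): !fog holds.
All clauses satisfied.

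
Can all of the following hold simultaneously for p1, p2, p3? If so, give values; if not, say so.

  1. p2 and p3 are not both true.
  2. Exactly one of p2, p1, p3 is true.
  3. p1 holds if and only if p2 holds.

p1 = False; p2 = False; p3 = True

  (1) p2=F, p3=T — not both ✓
  (2) {p2, p1, p3}: 1 true — exactly one ✓
  (3) p1=F, p2=F — same ✓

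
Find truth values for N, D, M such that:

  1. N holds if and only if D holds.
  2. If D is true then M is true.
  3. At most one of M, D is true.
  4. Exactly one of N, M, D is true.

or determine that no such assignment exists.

N = False, D = False, M = True

  (1) N=F, D=F — same ✓
  (2) D=F ⇒ M: vacuous ✓
  (3) {M, D}: 1 true — at most one ✓
  (4) {N, M, D}: 1 true — exactly one ✓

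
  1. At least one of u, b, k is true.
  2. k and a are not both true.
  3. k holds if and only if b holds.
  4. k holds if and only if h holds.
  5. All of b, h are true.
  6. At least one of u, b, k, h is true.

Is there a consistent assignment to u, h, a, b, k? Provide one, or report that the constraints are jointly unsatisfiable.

u = True, h = True, a = False, b = True, k = True

  (1) {u, b, k}: 3 true — at least one ✓
  (2) k=T, a=F — not both ✓
  (3) k=T, b=T — same ✓
  (4) k=T, h=T — same ✓
  (5) {b, h}: all 2 true ✓
  (6) {u, b, k, h}: 4 true — at least one ✓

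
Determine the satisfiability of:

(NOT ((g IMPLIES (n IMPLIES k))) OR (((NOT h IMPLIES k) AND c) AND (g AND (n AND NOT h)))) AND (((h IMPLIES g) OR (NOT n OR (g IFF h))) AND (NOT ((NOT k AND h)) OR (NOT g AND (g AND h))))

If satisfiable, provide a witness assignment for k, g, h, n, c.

k=F, g=T, h=F, n=T, c=T

  NOT ((g IMPLIES (n IMPLIES k))) OR (((NOT h IMPLIES k) AND c) AND (g AND (n AND NOT h))) = True
    NOT ((g IMPLIES (n IMPLIES k))) = True
      g IMPLIES (n IMPLIES k) = False
        n IMPLIES k = False
    ((NOT h IMPLIES k) AND c) AND (g AND (n AND NOT h)) = False
      (NOT h IMPLIES k) AND c = False
        NOT h IMPLIES k = False
          NOT h = True
      g AND (n AND NOT h) = True
        n AND NOT h = True
          NOT h = True
  ((h IMPLIES g) OR (NOT n OR (g IFF h))) AND (NOT ((NOT k AND h)) OR (NOT g AND (g AND h))) = True
    (h IMPLIES g) OR (NOT n OR (g IFF h)) = True
      h IMPLIES g = True
      NOT n OR (g IFF h) = False
        NOT n = False
        g IFF h = False
    NOT ((NOT k AND h)) OR (NOT g AND (g AND h)) = True
      NOT ((NOT k AND h)) = True
        NOT k AND h = False
          NOT k = True
      NOT g AND (g AND h) = False
        NOT g = False
        g AND h = False
Both conjuncts True, so the formula holds.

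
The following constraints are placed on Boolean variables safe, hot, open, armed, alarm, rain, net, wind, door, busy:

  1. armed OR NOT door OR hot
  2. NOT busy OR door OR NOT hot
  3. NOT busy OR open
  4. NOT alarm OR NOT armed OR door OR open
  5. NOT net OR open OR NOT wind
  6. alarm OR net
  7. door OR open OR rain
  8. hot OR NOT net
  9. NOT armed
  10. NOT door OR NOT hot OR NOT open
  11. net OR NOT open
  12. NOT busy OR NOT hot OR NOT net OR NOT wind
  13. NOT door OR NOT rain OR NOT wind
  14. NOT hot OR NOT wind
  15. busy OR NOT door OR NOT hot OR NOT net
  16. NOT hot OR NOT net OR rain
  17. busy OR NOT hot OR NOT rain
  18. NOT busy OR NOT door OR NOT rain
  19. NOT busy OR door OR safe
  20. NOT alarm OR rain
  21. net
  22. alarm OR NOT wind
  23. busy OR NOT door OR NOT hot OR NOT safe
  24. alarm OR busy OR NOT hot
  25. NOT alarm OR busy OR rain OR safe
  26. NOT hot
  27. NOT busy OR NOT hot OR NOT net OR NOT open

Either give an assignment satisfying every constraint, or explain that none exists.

Unsatisfiable — no assignment works.

Case hot = True:
  Clause (NOT hot) is falsified — contradiction.
Case hot = False:
  (hot OR NOT net) forces net = False.
  Clause (net) is falsified — contradiction.
Both cases fail, so the formula is unsatisfiable.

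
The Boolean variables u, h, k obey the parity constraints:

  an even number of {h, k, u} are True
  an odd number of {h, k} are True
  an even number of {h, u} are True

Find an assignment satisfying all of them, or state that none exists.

u: True, h: True, k: False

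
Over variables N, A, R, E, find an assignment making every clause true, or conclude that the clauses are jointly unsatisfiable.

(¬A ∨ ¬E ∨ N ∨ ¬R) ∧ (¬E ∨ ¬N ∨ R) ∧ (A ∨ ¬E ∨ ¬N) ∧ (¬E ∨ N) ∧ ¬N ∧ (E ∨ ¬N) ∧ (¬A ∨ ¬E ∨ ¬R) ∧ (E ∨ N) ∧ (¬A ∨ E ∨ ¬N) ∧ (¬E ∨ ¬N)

UNSATISFIABLE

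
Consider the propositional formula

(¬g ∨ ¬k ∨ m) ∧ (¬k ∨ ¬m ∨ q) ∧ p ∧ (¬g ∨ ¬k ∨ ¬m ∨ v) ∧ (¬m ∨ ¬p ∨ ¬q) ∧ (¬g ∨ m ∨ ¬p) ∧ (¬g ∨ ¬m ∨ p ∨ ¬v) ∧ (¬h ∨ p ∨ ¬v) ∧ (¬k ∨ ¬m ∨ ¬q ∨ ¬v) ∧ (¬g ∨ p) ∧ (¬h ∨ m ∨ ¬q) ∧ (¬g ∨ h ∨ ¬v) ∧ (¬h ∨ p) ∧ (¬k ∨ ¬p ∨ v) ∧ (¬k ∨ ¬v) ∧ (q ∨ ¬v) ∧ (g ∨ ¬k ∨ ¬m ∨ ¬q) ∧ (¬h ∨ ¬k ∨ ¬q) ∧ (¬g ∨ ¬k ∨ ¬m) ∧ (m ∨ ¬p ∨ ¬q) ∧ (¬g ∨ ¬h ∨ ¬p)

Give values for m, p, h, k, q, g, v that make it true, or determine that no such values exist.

Unit clause (p) forces p = True.
Set m = True.
  then (¬m ∨ ¬p ∨ ¬q) forces q = False.
  then (q ∨ ¬v) forces v = False.
  then (¬k ∨ ¬m ∨ q) forces k = False.
Set h = False.
Set g = True.
All clauses satisfied.

m: True, p: True, h: False, k: False, q: False, g: True, v: False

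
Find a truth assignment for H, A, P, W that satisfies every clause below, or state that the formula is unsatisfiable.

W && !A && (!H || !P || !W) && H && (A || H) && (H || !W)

Unit clause (W) forces W = True.
Unit clause (!A) forces A = False.
Unit clause (H) forces H = True.
In (!H || !P || !W) only !P is left, so P = False.
All clauses satisfied.

H = True; A = False; P = False; W = True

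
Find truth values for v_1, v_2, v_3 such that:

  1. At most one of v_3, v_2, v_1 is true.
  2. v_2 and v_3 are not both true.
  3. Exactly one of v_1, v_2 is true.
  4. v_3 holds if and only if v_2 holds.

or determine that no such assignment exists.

v_1: True, v_2: False, v_3: False

  (1) {v_3, v_2, v_1}: 1 true — at most one ✓
  (2) v_2=F, v_3=F — not both ✓
  (3) {v_1, v_2}: 1 true — exactly one ✓
  (4) v_3=F, v_2=F — same ✓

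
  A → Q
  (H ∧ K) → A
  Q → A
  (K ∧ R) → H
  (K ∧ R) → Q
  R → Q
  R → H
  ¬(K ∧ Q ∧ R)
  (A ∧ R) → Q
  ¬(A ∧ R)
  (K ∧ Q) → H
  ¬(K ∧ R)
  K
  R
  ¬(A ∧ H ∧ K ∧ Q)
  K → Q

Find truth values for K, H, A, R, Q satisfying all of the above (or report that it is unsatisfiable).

The formula is unsatisfiable.

Case R = True:
  (K) forces K = True.
  Clause (¬K ∨ ¬R) is falsified — contradiction.
Case R = False:
  Clause (R) is falsified — contradiction.
Both cases fail, so the formula is unsatisfiable.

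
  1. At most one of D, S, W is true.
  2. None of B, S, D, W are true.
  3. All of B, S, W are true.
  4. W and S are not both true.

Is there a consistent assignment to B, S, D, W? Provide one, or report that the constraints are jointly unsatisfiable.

UNSATISFIABLE

Case B = True:
  Constraint (2) is violated (B=T) — contradiction.
Case B = False:
  Constraint (3) is violated (B=F) — contradiction.
Both cases fail — unsatisfiable.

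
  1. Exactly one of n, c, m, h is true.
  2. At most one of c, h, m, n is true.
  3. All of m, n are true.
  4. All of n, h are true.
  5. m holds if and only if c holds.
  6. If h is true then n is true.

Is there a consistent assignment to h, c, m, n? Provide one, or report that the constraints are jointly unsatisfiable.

The formula is unsatisfiable.

Case h = True:
  (1) with h=T forces n = False.
  Constraint (3) is violated (n=F) — contradiction.
Case h = False:
  Constraint (4) is violated (h=F) — contradiction.
Both cases fail — unsatisfiable.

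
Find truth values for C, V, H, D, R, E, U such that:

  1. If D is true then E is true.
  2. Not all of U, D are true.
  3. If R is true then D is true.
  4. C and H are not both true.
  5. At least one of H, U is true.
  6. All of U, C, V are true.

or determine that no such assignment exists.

C: True, V: True, H: False, D: False, R: False, E: False, U: True

  (1) D=F ⇒ E: vacuous ✓
  (2) {U, D}: 1/2 true — not all ✓
  (3) R=F ⇒ D: vacuous ✓
  (4) C=T, H=F — not both ✓
  (5) {H, U}: 1 true — at least one ✓
  (6) {U, C, V}: all 3 true ✓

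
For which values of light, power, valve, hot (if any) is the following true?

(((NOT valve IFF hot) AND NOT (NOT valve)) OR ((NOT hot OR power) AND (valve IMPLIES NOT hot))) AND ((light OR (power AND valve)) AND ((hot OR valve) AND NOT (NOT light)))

light = True, power = True, valve = True, hot = False

  ((NOT valve IFF hot) AND NOT (NOT valve)) OR ((NOT hot OR power) AND (valve IMPLIES NOT hot)) = True
    (NOT valve IFF hot) AND NOT (NOT valve) = True
      NOT valve IFF hot = True
        NOT valve = False
      NOT (NOT valve) = True
        NOT valve = False
    (NOT hot OR power) AND (valve IMPLIES NOT hot) = True
      NOT hot OR power = True
        NOT hot = True
      valve IMPLIES NOT hot = True
        NOT hot = True
  (light OR (power AND valve)) AND ((hot OR valve) AND NOT (NOT light)) = True
    light OR (power AND valve) = True
      power AND valve = True
    (hot OR valve) AND NOT (NOT light) = True
      hot OR valve = True
      NOT (NOT light) = True
        NOT light = False
Both conjuncts True, so the formula holds.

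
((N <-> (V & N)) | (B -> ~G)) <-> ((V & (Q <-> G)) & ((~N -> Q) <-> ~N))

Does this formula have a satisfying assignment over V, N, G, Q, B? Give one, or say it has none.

V=F, N=T, G=T, Q=F, B=T

  ((N <-> (V & N)) | (B -> ~G)) <-> ((V & (Q <-> G)) & ((~N -> Q) <-> ~N)) = True
    (N <-> (V & N)) | (B -> ~G) = False
      N <-> (V & N) = False
        V & N = False
      B -> ~G = False
        ~G = False
    (V & (Q <-> G)) & ((~N -> Q) <-> ~N) = False
      V & (Q <-> G) = False
        Q <-> G = False
      (~N -> Q) <-> ~N = False
        ~N -> Q = True
          ~N = False
        ~N = False
The formula evaluates to True.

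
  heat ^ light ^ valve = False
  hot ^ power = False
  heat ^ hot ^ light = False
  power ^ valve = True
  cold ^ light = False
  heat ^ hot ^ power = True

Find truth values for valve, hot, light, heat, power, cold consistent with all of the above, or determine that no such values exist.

No satisfying assignment exists.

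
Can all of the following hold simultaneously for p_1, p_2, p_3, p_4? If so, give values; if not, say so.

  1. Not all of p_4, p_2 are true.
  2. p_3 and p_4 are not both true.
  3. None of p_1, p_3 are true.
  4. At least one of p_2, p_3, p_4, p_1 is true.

p_1 = False, p_2 = False, p_3 = False, p_4 = True

  (1) {p_4, p_2}: 1/2 true — not all ✓
  (2) p_3=F, p_4=T — not both ✓
  (3) {p_1, p_3}: 0 true — none ✓
  (4) {p_2, p_3, p_4, p_1}: 1 true — at least one ✓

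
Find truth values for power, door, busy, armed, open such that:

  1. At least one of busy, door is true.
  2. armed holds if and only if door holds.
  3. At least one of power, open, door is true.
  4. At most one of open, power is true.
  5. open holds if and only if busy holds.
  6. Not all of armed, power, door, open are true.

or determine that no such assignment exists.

power = False; door = True; busy = False; armed = True; open = False

  (1) {busy, door}: 1 true — at least one ✓
  (2) armed=T, door=T — same ✓
  (3) {power, open, door}: 1 true — at least one ✓
  (4) {open, power}: 0 true — at most one ✓
  (5) open=F, busy=F — same ✓
  (6) {armed, power, door, open}: 2/4 true — not all ✓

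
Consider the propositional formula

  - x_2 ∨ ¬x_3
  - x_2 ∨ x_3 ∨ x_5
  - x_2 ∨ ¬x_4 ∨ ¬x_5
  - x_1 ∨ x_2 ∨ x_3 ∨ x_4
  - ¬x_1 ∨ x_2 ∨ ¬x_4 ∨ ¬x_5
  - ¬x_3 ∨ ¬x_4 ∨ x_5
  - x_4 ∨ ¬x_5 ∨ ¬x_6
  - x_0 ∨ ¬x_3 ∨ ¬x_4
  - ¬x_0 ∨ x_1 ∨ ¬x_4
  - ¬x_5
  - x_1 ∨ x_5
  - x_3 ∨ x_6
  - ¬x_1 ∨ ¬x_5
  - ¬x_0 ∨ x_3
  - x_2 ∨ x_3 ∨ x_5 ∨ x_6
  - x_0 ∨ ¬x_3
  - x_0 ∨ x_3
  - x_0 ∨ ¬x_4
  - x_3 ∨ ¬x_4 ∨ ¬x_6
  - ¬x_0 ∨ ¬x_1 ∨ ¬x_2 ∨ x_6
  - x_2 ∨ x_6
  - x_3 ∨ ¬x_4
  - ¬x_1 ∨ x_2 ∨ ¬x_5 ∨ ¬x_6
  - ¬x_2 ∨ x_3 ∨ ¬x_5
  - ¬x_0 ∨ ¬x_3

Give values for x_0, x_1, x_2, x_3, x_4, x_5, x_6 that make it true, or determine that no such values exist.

Unsatisfiable — no assignment works.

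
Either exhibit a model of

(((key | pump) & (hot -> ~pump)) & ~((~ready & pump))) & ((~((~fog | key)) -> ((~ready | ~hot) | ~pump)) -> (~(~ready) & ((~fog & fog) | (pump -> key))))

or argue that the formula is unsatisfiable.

ready = True, key = True, hot = False, pump = True, fog = False

  ((key | pump) & (hot -> ~pump)) & ~((~ready & pump)) = True
    (key | pump) & (hot -> ~pump) = True
      key | pump = True
      hot -> ~pump = True
        ~pump = False
    ~((~ready & pump)) = True
      ~ready & pump = False
        ~ready = False
  (~((~fog | key)) -> ((~ready | ~hot) | ~pump)) -> (~(~ready) & ((~fog & fog) | (pump -> key))) = True
    ~((~fog | key)) -> ((~ready | ~hot) | ~pump) = True
      ~((~fog | key)) = False
        ~fog | key = True
          ~fog = True
      (~ready | ~hot) | ~pump = True
        ~ready | ~hot = True
          ~ready = False
          ~hot = True
        ~pump = False
    ~(~ready) & ((~fog & fog) | (pump -> key)) = True
      ~(~ready) = True
        ~ready = False
      (~fog & fog) | (pump -> key) = True
        ~fog & fog = False
          ~fog = True
        pump -> key = True
Both conjuncts True, so the formula holds.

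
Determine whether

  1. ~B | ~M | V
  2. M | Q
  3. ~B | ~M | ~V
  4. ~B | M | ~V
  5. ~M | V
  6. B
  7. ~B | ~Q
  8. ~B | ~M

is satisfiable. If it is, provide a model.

Case B = True:
  (~B | ~Q) forces Q = False.
  (M | Q) forces M = True.
  Clause (~B | ~M) is falsified — contradiction.
Case B = False:
  Clause (B) is falsified — contradiction.
Both cases fail, so the formula is unsatisfiable.

Unsatisfiable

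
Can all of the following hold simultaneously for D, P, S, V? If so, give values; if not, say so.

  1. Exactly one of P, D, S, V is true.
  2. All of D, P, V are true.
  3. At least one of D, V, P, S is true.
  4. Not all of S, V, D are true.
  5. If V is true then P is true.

The formula is unsatisfiable.

Case D = True:
  (1) with D=T forces P = False.
  Constraint (2) is violated (P=F) — contradiction.
Case D = False:
  Constraint (2) is violated (D=F) — contradiction.
Both cases fail — unsatisfiable.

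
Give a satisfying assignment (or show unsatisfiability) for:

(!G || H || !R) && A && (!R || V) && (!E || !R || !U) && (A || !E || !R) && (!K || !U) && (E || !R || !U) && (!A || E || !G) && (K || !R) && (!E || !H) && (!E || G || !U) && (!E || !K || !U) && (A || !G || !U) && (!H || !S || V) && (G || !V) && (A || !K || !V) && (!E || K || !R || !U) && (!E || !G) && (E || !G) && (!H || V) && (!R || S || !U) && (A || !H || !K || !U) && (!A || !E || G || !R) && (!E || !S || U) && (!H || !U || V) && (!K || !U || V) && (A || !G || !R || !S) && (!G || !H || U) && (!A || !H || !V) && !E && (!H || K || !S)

G: False; R: False; A: True; U: False; H: False; S: True; V: False; K: False; E: False

Unit clause (A) forces A = True.
Unit clause (!E) forces E = False.
In (!A || E || !G) only !G is left, so G = False.
In (G || !V) only !V is left, so V = False.
In (!H || V) only !H is left, so H = False.
In (!R || V) only !R is left, so R = False.
Set U = False.
Set S = True.
Set K = False.
All clauses satisfied.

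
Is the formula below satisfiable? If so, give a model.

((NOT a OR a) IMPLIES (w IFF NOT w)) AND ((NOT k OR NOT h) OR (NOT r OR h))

The conjunct (NOT a OR a) IMPLIES (w IFF NOT w) is unsatisfiable on its own:
  a=F, w=F: evaluates to False.
  a=F, w=T: evaluates to False.
  a=T, w=F: evaluates to False.
  a=T, w=T: evaluates to False.
So the whole conjunction is unsatisfiable.

The formula is unsatisfiable.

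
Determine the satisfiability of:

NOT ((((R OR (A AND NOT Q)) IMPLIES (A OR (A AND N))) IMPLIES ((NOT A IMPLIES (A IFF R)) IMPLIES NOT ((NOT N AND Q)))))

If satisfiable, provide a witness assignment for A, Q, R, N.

A: False, Q: True, R: False, N: False

  NOT ((((R OR (A AND NOT Q)) IMPLIES (A OR (A AND N))) IMPLIES ((NOT A IMPLIES (A IFF R)) IMPLIES NOT ((NOT N AND Q))))) = True
    ((R OR (A AND NOT Q)) IMPLIES (A OR (A AND N))) IMPLIES ((NOT A IMPLIES (A IFF R)) IMPLIES NOT ((NOT N AND Q))) = False
      (R OR (A AND NOT Q)) IMPLIES (A OR (A AND N)) = True
        R OR (A AND NOT Q) = False
          A AND NOT Q = False
            NOT Q = False
        A OR (A AND N) = False
          A AND N = False
      (NOT A IMPLIES (A IFF R)) IMPLIES NOT ((NOT N AND Q)) = False
        NOT A IMPLIES (A IFF R) = True
          NOT A = True
          A IFF R = True
        NOT ((NOT N AND Q)) = False
          NOT N AND Q = True
            NOT N = True
The formula evaluates to True.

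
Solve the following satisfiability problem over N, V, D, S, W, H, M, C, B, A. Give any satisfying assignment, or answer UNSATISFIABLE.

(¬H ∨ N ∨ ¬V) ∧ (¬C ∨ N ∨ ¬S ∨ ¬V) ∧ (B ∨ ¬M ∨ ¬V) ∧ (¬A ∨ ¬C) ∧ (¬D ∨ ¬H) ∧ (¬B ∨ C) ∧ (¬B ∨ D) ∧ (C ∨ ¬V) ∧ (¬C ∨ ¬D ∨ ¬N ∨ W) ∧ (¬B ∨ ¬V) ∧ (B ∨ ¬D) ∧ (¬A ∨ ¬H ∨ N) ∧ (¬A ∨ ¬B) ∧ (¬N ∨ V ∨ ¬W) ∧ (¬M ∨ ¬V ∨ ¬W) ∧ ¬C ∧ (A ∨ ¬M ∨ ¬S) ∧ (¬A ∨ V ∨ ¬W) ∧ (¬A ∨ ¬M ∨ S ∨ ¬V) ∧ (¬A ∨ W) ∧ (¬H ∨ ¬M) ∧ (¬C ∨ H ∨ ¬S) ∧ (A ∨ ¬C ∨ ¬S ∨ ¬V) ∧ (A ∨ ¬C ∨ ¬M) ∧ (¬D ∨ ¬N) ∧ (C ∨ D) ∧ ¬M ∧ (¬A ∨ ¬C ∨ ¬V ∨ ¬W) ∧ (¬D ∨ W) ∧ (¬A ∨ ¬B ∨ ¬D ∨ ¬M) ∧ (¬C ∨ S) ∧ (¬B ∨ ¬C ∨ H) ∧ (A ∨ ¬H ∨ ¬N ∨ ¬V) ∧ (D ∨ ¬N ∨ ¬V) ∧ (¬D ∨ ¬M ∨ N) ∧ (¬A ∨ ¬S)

Unsatisfiable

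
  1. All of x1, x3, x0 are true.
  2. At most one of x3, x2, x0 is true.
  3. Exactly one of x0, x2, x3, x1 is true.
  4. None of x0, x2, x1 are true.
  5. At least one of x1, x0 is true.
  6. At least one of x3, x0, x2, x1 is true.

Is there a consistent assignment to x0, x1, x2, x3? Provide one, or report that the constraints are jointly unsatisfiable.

Case x0 = True:
  Constraint (4) is violated (x0=T) — contradiction.
Case x0 = False:
  Constraint (1) is violated (x0=F) — contradiction.
Both cases fail — unsatisfiable.

Unsatisfiable — no assignment works.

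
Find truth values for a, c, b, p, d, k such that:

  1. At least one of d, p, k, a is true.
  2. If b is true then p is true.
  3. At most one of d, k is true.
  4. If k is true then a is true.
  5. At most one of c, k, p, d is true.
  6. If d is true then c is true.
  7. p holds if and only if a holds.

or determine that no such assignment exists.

a = True, c = False, b = True, p = True, d = False, k = False

  (1) {d, p, k, a}: 2 true — at least one ✓
  (2) b=T ⇒ p: T ✓
  (3) {d, k}: 0 true — at most one ✓
  (4) k=F ⇒ a: vacuous ✓
  (5) {c, k, p, d}: 1 true — at most one ✓
  (6) d=F ⇒ c: vacuous ✓
  (7) p=T, a=T — same ✓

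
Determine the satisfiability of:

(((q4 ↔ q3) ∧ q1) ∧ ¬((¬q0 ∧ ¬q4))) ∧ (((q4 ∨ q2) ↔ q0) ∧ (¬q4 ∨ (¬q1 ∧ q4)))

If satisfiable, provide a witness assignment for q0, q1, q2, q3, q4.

q0 = True, q1 = True, q2 = True, q3 = False, q4 = False

  ((q4 ↔ q3) ∧ q1) ∧ ¬((¬q0 ∧ ¬q4)) = True
    (q4 ↔ q3) ∧ q1 = True
      q4 ↔ q3 = True
    ¬((¬q0 ∧ ¬q4)) = True
      ¬q0 ∧ ¬q4 = False
        ¬q0 = False
        ¬q4 = True
  ((q4 ∨ q2) ↔ q0) ∧ (¬q4 ∨ (¬q1 ∧ q4)) = True
    (q4 ∨ q2) ↔ q0 = True
      q4 ∨ q2 = True
    ¬q4 ∨ (¬q1 ∧ q4) = True
      ¬q4 = True
      ¬q1 ∧ q4 = False
        ¬q1 = False
Both conjuncts True, so the formula holds.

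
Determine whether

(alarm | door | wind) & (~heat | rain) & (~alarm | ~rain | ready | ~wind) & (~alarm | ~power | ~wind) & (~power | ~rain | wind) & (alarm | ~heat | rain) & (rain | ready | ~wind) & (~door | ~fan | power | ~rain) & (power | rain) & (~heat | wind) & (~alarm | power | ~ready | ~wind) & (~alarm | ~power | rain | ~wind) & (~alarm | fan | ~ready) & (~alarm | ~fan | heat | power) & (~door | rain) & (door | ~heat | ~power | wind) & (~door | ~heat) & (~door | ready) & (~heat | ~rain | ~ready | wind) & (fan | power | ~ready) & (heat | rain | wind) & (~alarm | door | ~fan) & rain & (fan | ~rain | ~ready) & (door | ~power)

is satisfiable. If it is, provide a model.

door = False; power = False; alarm = False; fan = True; wind = True; ready = False; heat = True; rain = True

Unit clause (rain) forces rain = True.
Set door = False.
  then (door | ~power) forces power = False.
Set alarm = False.
  then (alarm | door | wind) forces wind = True.
Set fan = True.
Set ready = False.
Set heat = True.
All clauses satisfied.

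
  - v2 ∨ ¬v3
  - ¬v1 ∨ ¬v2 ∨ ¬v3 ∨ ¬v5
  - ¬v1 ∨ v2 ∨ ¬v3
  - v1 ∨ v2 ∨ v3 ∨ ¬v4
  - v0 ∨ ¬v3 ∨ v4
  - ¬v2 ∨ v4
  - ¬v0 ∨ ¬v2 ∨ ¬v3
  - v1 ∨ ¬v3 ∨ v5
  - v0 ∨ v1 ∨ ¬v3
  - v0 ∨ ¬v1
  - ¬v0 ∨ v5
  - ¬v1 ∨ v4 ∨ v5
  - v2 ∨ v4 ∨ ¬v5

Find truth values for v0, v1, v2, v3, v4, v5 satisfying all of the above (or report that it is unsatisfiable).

v0 = False, v1 = False, v2 = True, v3 = False, v4 = True, v5 = False

Set v0 = False.
  then (v0 ∨ ¬v1) forces v1 = False.
  then (v0 ∨ v1 ∨ ¬v3) forces v3 = False.
Set v2 = True.
  then (¬v2 ∨ v4) forces v4 = True.
Set v5 = False.
All clauses satisfied.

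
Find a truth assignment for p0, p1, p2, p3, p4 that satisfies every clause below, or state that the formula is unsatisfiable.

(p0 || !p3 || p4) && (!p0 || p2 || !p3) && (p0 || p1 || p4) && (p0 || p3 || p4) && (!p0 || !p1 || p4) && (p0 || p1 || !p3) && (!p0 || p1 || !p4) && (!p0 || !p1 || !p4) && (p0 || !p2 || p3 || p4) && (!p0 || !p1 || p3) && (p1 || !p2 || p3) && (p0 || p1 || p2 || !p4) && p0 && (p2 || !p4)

p0 = True; p1 = False; p2 = True; p3 = True; p4 = False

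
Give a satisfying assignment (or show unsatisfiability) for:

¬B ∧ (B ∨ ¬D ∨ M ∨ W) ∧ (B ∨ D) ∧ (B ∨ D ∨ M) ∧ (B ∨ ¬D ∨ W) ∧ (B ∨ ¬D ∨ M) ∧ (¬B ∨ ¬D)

B=F; W=T; M=T; D=T

Unit clause (¬B) forces B = False.
In (B ∨ D) only D is left, so D = True.
In (B ∨ ¬D ∨ W) only W is left, so W = True.
In (B ∨ ¬D ∨ M) only M is left, so M = True.
Check each clause:
  (¬B): ¬B holds.
  (B ∨ ¬D ∨ M ∨ W): M holds.
  (B ∨ D): D holds.
  (B ∨ D ∨ M): D holds.
  (B ∨ ¬D ∨ W): W holds.
  (B ∨ ¬D ∨ M): M holds.
  (¬B ∨ ¬D): ¬B holds.
All clauses satisfied.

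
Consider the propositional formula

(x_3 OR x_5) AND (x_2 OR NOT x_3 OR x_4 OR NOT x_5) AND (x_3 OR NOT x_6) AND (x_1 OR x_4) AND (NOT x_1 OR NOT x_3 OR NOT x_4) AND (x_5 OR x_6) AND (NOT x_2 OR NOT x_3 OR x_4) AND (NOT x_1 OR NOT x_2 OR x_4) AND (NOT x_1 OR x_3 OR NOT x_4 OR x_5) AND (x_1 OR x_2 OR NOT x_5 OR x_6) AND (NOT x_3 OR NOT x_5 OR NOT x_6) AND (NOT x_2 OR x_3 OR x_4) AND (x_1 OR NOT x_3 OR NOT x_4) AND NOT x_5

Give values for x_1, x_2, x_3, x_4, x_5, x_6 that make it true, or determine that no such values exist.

x_1: True, x_2: False, x_3: True, x_4: False, x_5: False, x_6: True

Unit clause (NOT x_5) forces x_5 = False.
In (x_3 OR x_5) only x_3 is left, so x_3 = True.
In (x_5 OR x_6) only x_6 is left, so x_6 = True.
Try x_1 = False:
  (x_1 OR x_4) forces x_4 = True.
  clause (x_1 OR NOT x_3 OR NOT x_4) is falsified — backtrack.
So x_1 = True.
  then (NOT x_1 OR NOT x_3 OR NOT x_4) forces x_4 = False.
  then (NOT x_2 OR NOT x_3 OR x_4) forces x_2 = False.
All clauses satisfied.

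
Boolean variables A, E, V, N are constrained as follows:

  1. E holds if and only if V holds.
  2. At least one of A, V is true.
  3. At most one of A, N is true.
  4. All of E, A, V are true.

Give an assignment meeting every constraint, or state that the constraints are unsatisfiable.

A: True, E: True, V: True, N: False

  (1) E=T, V=T — same ✓
  (2) {A, V}: 2 true — at least one ✓
  (3) {A, N}: 1 true — at most one ✓
  (4) {E, A, V}: all 3 true ✓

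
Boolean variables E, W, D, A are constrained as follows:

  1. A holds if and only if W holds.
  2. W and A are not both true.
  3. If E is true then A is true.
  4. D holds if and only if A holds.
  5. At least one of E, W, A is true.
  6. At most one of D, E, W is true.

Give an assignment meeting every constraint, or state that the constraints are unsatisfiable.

Case W = True:
  (1) with W=T forces A = True.
  Constraint (2) is violated (W=T, A=T) — contradiction.
Case W = False:
  (1) with W=F forces A = False.
  (3) with A=F forces E = False.
  Constraint (5) is violated (E=F, W=F, A=F) — contradiction.
Both cases fail — unsatisfiable.

Unsatisfiable — no assignment works.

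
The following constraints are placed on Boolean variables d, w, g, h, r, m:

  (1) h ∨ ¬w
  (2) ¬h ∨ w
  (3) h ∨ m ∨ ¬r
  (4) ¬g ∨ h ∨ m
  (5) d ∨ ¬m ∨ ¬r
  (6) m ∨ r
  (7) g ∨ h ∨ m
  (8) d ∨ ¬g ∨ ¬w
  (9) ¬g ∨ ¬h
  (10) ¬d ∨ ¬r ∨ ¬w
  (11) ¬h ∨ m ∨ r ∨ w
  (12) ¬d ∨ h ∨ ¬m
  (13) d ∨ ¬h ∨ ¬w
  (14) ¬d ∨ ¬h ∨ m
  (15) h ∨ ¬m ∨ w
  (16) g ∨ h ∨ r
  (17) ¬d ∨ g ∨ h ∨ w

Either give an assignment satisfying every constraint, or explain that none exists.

Set d = True.
Try w = False:
  (¬h ∨ w) forces h = False.
  (¬d ∨ h ∨ ¬m) forces m = False.
  (h ∨ m ∨ ¬r) forces r = False.
  clause (m ∨ r) is falsified — backtrack.
So w = True.
  then (h ∨ ¬w) forces h = True.
  then (¬g ∨ ¬h) forces g = False.
  then (¬d ∨ ¬r ∨ ¬w) forces r = False.
  then (¬d ∨ ¬h ∨ m) forces m = True.
All clauses satisfied.

d = True; w = True; g = False; h = True; r = False; m = True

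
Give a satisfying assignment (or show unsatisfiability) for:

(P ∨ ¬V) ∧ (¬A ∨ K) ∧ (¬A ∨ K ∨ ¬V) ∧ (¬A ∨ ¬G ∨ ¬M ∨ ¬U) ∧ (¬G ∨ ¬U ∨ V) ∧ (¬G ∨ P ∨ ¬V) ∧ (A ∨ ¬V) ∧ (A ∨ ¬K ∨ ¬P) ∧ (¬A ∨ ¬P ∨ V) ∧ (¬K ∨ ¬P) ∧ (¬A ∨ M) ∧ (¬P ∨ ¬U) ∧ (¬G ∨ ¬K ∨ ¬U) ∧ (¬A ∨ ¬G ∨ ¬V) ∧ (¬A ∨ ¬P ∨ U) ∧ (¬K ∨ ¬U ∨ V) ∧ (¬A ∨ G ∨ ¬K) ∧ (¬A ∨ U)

A: False, V: False, G: False, P: False, U: False, M: True, K: False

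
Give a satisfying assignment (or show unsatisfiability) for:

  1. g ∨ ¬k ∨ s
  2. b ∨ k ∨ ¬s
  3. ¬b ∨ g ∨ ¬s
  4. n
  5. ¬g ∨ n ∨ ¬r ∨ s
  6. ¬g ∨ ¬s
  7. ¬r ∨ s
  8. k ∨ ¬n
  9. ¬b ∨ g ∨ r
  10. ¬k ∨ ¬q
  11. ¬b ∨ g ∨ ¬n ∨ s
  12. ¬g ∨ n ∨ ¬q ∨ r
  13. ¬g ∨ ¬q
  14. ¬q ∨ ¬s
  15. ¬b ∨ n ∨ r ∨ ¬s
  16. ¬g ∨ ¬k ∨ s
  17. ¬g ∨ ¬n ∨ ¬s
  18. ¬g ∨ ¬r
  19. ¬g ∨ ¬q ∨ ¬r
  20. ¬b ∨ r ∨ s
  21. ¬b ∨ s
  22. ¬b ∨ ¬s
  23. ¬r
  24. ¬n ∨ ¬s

Case r = True:
  Clause (¬r) is falsified — contradiction.
Case r = False:
  (n) forces n = True.
  (k ∨ ¬n) forces k = True.
  (¬k ∨ ¬q) forces q = False.
  (¬n ∨ ¬s) forces s = False.
  (g ∨ ¬k ∨ s) forces g = True.
  Clause (¬g ∨ ¬k ∨ s) is falsified — contradiction.
Both cases fail, so the formula is unsatisfiable.

Unsatisfiable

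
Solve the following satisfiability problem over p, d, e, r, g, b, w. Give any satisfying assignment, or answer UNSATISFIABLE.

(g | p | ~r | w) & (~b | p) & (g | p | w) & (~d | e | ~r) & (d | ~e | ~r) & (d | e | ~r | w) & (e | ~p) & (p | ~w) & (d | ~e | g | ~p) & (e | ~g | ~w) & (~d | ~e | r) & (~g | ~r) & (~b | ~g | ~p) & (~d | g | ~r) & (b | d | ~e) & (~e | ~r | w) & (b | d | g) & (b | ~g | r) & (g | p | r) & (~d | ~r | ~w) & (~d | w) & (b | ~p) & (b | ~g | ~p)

Case p = True:
  (e | ~p) forces e = True.
  (b | ~p) forces b = True.
  (~b | ~g | ~p) forces g = False.
  (d | ~e | g | ~p) forces d = True.
  (~d | ~e | r) forces r = True.
  Clause (~d | g | ~r) is falsified — contradiction.
Case p = False:
  (~b | p) forces b = False.
  (p | ~w) forces w = False.
  (g | p | w) forces g = True.
  (~g | ~r) forces r = False.
  Clause (b | ~g | r) is falsified — contradiction.
Both cases fail, so the formula is unsatisfiable.

Unsatisfiable — no assignment works.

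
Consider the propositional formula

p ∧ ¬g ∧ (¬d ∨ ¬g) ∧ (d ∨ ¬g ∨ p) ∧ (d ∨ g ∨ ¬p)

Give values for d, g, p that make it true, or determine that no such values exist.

d = True, g = False, p = True

Unit clause (p) forces p = True.
Unit clause (¬g) forces g = False.
In (d ∨ g ∨ ¬p) only d is left, so d = True.
Check each clause:
  (p): p holds.
  (¬g): ¬g holds.
  (¬d ∨ ¬g): ¬g holds.
  (d ∨ ¬g ∨ p): d holds.
  (d ∨ g ∨ ¬p): d holds.
All clauses satisfied.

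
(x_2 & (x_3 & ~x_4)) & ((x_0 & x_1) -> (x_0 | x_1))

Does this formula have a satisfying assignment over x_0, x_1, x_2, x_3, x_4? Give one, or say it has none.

x_0=T, x_1=T, x_2=T, x_3=T, x_4=F

  x_2 & (x_3 & ~x_4) = True
    x_3 & ~x_4 = True
      ~x_4 = True
  (x_0 & x_1) -> (x_0 | x_1) = True
    x_0 & x_1 = True
    x_0 | x_1 = True
Both conjuncts True, so the formula holds.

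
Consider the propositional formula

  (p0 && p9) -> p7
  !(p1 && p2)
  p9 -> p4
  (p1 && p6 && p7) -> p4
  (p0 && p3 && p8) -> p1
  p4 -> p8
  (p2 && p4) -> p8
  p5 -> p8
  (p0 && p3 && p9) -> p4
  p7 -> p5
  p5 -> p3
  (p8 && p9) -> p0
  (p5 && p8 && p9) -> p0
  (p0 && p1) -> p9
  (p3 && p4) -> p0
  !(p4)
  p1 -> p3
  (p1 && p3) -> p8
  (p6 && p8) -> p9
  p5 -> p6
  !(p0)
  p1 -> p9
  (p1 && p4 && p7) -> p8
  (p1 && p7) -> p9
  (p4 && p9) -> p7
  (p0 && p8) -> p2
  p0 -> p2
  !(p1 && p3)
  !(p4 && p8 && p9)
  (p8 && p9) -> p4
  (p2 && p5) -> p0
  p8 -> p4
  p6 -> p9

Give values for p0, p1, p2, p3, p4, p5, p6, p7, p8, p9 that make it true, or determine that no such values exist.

Unit clause (!p0) forces p0 = False.
Unit clause (!p4) forces p4 = False.
In (p4 || !p9) only !p9 is left, so p9 = False.
In (!p6 || p9) only !p6 is left, so p6 = False.
In (!p1 || p9) only !p1 is left, so p1 = False.
In (p4 || !p8) only !p8 is left, so p8 = False.
In (!p5 || p6) only !p5 is left, so p5 = False.
In (p5 || !p7) only !p7 is left, so p7 = False.
Set p2 = True.
Set p3 = False.
All clauses satisfied.

p0: False; p1: False; p2: True; p3: False; p4: False; p5: False; p6: False; p7: False; p8: False; p9: False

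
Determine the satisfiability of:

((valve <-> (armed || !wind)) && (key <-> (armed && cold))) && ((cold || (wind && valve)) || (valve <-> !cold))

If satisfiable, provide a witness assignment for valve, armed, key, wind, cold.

valve: True; armed: True; key: True; wind: True; cold: True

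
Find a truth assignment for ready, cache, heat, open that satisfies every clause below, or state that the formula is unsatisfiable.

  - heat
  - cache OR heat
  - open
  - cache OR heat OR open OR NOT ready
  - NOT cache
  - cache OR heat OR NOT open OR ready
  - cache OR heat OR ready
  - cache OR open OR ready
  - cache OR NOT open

UNSATISFIABLE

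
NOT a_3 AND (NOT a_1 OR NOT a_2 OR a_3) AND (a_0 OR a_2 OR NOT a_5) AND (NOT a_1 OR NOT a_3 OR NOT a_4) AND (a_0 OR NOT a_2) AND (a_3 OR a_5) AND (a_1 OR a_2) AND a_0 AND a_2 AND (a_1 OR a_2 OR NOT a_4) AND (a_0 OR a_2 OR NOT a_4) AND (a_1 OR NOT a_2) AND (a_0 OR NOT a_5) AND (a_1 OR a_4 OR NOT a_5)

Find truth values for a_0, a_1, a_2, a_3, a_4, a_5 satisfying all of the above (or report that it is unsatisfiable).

No satisfying assignment exists.

Case a_2 = True:
  (NOT a_3) forces a_3 = False.
  (NOT a_1 OR NOT a_2 OR a_3) forces a_1 = False.
  Clause (a_1 OR NOT a_2) is falsified — contradiction.
Case a_2 = False:
  Clause (a_2) is falsified — contradiction.
Both cases fail, so the formula is unsatisfiable.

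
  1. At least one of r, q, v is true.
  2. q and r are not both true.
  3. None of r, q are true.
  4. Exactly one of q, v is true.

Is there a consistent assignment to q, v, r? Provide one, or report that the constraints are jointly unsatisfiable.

q = False, v = True, r = False

  (1) {r, q, v}: 1 true — at least one ✓
  (2) q=F, r=F — not both ✓
  (3) {r, q}: 0 true — none ✓
  (4) {q, v}: 1 true — exactly one ✓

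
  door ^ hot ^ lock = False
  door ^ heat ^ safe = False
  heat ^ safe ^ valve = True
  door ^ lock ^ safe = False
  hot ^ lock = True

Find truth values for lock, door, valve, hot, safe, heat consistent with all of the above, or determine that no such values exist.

lock=F; door=T; valve=F; hot=T; safe=T; heat=F

door ^ hot ^ lock = T ^ T ^ F = False ✓
door ^ heat ^ safe = T ^ F ^ T = False ✓
heat ^ safe ^ valve = F ^ T ^ F = True ✓
door ^ lock ^ safe = T ^ F ^ T = False ✓
hot ^ lock = T ^ F = True ✓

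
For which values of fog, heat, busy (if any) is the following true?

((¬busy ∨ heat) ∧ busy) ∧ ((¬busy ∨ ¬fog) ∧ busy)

fog: False, heat: True, busy: True

  (¬busy ∨ heat) ∧ busy = True
    ¬busy ∨ heat = True
      ¬busy = False
  (¬busy ∨ ¬fog) ∧ busy = True
    ¬busy ∨ ¬fog = True
      ¬busy = False
      ¬fog = True
Both conjuncts True, so the formula holds.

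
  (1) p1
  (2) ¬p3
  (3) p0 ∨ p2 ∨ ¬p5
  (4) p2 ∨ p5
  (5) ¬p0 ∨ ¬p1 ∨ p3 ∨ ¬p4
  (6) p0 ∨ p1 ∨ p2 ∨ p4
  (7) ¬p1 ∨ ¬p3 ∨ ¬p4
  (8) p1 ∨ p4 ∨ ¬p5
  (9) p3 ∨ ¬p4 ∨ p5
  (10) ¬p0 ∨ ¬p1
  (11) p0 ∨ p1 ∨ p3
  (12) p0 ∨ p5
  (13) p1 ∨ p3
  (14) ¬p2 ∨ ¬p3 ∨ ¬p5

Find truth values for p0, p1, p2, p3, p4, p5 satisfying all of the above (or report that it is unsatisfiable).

p0 = False; p1 = True; p2 = True; p3 = False; p4 = True; p5 = True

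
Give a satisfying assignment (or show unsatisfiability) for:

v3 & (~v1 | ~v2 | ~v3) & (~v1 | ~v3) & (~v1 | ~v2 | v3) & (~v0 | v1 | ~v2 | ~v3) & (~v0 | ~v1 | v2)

v0 = True, v1 = False, v2 = False, v3 = True

Unit clause (v3) forces v3 = True.
In (~v1 | ~v3) only ~v1 is left, so v1 = False.
Set v0 = True.
  then (~v0 | v1 | ~v2 | ~v3) forces v2 = False.
All clauses satisfied.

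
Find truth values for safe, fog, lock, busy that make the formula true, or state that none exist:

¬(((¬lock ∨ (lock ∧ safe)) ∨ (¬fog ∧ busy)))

safe = False, fog = True, lock = True, busy = False

  ¬(((¬lock ∨ (lock ∧ safe)) ∨ (¬fog ∧ busy))) = True
    (¬lock ∨ (lock ∧ safe)) ∨ (¬fog ∧ busy) = False
      ¬lock ∨ (lock ∧ safe) = False
        ¬lock = False
        lock ∧ safe = False
      ¬fog ∧ busy = False
        ¬fog = False
The formula evaluates to True.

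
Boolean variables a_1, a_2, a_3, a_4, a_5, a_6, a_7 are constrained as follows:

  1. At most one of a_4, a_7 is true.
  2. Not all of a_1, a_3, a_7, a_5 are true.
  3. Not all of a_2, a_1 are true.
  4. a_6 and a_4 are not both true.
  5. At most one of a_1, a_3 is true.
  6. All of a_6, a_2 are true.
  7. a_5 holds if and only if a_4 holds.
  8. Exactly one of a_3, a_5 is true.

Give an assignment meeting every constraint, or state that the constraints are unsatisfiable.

a_1: False, a_2: True, a_3: True, a_4: False, a_5: False, a_6: True, a_7: True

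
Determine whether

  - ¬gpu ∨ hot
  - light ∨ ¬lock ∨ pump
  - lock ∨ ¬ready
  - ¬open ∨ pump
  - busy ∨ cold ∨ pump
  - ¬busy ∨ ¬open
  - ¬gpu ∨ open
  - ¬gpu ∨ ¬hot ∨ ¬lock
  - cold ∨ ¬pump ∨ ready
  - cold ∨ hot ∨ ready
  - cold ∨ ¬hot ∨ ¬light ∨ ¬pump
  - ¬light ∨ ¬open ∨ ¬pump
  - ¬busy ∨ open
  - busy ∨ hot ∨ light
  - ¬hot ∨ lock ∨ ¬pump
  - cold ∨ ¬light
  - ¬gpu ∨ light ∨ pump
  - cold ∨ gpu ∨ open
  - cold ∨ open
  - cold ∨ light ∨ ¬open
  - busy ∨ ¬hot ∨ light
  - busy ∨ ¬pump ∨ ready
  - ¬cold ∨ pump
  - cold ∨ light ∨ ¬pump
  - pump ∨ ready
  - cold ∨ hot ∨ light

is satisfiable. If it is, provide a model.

ready = True; busy = False; cold = True; light = True; open = False; hot = False; lock = True; pump = True; gpu = False

Try ready = False:
  (pump ∨ ready) forces pump = True.
  (cold ∨ ¬pump ∨ ready) forces cold = True.
  (busy ∨ ¬pump ∨ ready) forces busy = True.
  (¬busy ∨ ¬open) forces open = False.
  clause (¬busy ∨ open) is falsified — backtrack.
So ready = True.
  then (lock ∨ ¬ready) forces lock = True.
Try busy = True:
  (¬busy ∨ ¬open) forces open = False.
  clause (¬busy ∨ open) is falsified — backtrack.
So busy = False.
Set cold = True.
  then (¬cold ∨ pump) forces pump = True.
Try light = False:
  (busy ∨ hot ∨ light) forces hot = True.
  clause (busy ∨ ¬hot ∨ light) is falsified — backtrack.
So light = True.
  then (¬light ∨ ¬open ∨ ¬pump) forces open = False.
  then (¬gpu ∨ open) forces gpu = False.
Set hot = False.
All clauses satisfied.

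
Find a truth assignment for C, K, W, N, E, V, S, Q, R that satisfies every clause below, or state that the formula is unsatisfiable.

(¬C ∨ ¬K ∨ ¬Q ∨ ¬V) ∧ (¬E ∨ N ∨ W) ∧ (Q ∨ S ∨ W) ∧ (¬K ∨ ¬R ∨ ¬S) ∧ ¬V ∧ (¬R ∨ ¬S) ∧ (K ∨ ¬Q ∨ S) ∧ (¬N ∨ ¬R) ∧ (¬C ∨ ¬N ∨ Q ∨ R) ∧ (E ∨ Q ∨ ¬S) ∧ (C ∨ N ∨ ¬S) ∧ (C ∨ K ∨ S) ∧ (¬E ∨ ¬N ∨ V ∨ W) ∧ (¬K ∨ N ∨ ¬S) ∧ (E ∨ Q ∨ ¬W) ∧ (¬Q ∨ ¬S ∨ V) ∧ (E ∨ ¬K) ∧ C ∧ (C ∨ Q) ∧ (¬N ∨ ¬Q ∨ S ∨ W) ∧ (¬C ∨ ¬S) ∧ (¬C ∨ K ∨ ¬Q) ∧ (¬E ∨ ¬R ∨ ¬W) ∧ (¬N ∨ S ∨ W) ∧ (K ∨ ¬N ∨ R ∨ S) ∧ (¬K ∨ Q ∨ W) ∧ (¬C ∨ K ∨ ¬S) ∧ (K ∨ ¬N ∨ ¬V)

C = True; K = True; W = True; N = True; E = True; V = False; S = False; Q = True; R = False

Unit clause (¬V) forces V = False.
Unit clause (C) forces C = True.
In (¬C ∨ ¬S) only ¬S is left, so S = False.
Set K = True.
  then (E ∨ ¬K) forces E = True.
Set W = True.
  then (¬E ∨ ¬R ∨ ¬W) forces R = False.
Set N = True.
  then (¬C ∨ ¬N ∨ Q ∨ R) forces Q = True.
All clauses satisfied.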